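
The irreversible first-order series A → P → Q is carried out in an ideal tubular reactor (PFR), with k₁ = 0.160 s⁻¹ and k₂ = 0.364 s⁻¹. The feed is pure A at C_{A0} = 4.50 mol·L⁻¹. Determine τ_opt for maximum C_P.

Setting dC_P/dτ = 0 gives τ_opt = ln(k₂/k₁)/(k₂−k₁).
= ln(0.364/0.160)/(0.364−0.160) = ln(2.275)/0.2040 = 0.8220/0.2040 = 4.03 s.

4.03 s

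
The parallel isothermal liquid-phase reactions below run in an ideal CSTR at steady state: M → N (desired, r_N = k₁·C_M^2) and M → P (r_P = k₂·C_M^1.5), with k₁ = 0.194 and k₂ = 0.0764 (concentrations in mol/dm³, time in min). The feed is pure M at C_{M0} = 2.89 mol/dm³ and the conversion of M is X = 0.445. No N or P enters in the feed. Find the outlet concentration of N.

Exit C_M = C_{M0}(1−X) = 2.89×0.555 = 1.604 mol/dm³.
Rates in a CSTR are evaluated at the outlet concentration: r_N = 0.194×1.604^2 = 0.4991, r_P = 0.0764×1.604^1.5 = 0.1552.
Fraction of consumed M going to N: r_N/(r_N+r_P) = 0.7628.
C_N = 0.7628·C_{M0}·X = 0.7628×2.89×0.445 = 0.981 mol/dm³.

0.981 mol/dm³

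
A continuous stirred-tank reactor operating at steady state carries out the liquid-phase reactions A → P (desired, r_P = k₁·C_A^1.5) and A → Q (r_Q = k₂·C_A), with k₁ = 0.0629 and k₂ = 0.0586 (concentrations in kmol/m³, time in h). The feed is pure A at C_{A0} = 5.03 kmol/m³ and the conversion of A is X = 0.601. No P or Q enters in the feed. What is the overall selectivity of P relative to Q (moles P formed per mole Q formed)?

Exit C_A = C_{A0}(1−X) = 5.03×0.399 = 2.007 kmol/m³.
In a CSTR the entire volume is at exit conditions, so r_P = 0.0629×2.007^1.5 = 0.1788 and r_Q = 0.0586×2.007 = 0.1176.
Overall selectivity = C_P/C_Q = r_Pτ/(r_Qτ) = r_P/r_Q = 1.52.

1.52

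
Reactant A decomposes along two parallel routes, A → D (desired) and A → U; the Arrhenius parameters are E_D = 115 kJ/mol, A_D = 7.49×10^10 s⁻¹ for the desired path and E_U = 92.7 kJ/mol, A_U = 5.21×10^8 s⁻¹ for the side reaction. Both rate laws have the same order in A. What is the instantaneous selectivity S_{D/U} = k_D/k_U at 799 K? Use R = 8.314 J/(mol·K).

With equal orders, S_{D/U} = k_D/k_U = (A_D/A_U)·exp[(E_U−E_D)/(RT)].
(E_U−E_D)/(RT) = (92.7−115)×10³/(8.314×799) = -22300/6643 = -3.357.
k_D/k_U = (7.49×10^10/5.21×10^8)·exp(-3.357) = 143.8 × 0.03484 = 5.01.

5.01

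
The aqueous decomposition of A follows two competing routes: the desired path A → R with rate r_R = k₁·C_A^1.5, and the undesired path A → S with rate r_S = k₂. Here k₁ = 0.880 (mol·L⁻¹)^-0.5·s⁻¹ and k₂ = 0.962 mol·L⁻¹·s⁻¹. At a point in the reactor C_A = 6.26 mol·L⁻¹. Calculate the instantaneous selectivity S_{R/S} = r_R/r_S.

S_{R/S} = r_R/r_S = (k₁·C_A^1.5)/(k₂) = (k₁/k₂)·C_A^1.5.
= (0.880×6.260^1.5) / (0.962) = 13.78/0.9620 = 14.3.

14.3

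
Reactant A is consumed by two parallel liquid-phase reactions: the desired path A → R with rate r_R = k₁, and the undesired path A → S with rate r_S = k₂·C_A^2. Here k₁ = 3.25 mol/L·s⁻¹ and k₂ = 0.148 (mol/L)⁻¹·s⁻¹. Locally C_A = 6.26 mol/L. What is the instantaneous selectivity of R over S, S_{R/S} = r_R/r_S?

0.560

S_{R/S} = r_R/r_S = (k₁)/(k₂·C_A^2) = (k₁/k₂)·C_A^-2.
= (3.25) / (0.148×6.260^2) = 3.250/5.800 = 0.560.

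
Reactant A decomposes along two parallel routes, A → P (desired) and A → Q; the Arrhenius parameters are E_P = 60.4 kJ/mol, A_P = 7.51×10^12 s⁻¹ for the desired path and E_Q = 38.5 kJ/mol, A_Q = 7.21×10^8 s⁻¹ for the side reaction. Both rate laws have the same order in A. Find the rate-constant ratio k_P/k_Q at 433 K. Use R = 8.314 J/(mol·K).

k_P/k_Q = (A_P/A_Q)·exp[−(E_P−E_Q)/(RT)] = (A_P/A_Q)·exp[(E_Q−E_P)/(RT)].
(E_Q−E_P)/(RT) = (38.5−60.4)×10³/(8.314×433) = -21900/3600 = -6.083.
k_P/k_Q = (7.51×10^12/7.21×10^8)·exp(-6.083) = 10416 × 0.002280 = 23.8.

23.8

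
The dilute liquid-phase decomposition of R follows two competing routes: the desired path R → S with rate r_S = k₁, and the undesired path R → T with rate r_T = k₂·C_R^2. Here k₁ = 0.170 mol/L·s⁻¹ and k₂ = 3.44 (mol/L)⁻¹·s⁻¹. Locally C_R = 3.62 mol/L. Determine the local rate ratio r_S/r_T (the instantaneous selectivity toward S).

S_{S/T} = r_S/r_T = (k₁)/(k₂·C_R^2) = (k₁/k₂)·C_R^-2.
= (0.170) / (3.44×3.620^2) = 0.1700/45.08 = 0.00377.
The undesired path is higher order in R, so low C_R (CSTR or dilute feed) favours S.

0.00377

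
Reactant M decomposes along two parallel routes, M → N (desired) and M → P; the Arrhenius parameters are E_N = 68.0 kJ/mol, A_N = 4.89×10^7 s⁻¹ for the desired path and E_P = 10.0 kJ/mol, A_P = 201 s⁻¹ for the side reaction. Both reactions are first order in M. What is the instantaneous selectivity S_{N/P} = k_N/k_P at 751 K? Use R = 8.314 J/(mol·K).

22.5

k_N/k_P = (A_N/A_P)·exp[−(E_N−E_P)/(RT)] = (A_N/A_P)·exp[(E_P−E_N)/(RT)].
(E_P−E_N)/(RT) = (10.0−68.0)×10³/(8.314×751) = -58000/6244 = -9.289.
k_N/k_P = (4.89×10^7/201)·exp(-9.289) = 2.433×10^5 × 9.242×10^-5 = 22.5.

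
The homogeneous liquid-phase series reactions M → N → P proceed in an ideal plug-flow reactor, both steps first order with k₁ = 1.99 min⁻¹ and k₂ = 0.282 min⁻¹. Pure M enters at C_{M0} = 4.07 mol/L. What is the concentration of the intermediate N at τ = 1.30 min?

The intermediate concentration in a first-order A→B→C sequence is C_N = k₁C_{M0}(e^(−k₁τ) − e^(−k₂τ))/(k₂−k₁).
e^(−k₁τ) = e^(−1.99×1.30) = e^(−2.587) = 0.07525; e^(−k₂τ) = e^(−0.3666) = 0.6931.
C_N = 1.99×4.07/(0.282−1.99) × (0.07525−0.6931) = (-4.742)×(-0.6178) = 2.930 mol/L.

2.93 mol/L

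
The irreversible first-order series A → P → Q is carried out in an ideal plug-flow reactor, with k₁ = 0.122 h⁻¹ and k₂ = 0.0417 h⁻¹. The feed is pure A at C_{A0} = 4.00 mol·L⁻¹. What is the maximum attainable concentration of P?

2.29 mol·L⁻¹

For a first-order series the maximum intermediate yield is C_{P,max}/C_{A0} = (k₁/k₂)^[k₂/(k₂−k₁)].
= (0.122/0.0417)^(0.0417/(0.0417−0.122)) = (2.926)^(-0.5193) = 0.5726.
C_{P,max} = 0.5726×4.00 = 2.29 mol·L⁻¹.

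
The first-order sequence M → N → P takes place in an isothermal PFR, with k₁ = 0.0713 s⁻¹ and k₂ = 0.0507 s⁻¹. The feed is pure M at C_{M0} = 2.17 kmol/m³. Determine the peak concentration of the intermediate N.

For a first-order series the maximum intermediate yield is C_{N,max}/C_{M0} = (k₁/k₂)^[k₂/(k₂−k₁)].
= (0.0713/0.0507)^(0.0507/(0.0507−0.0713)) = (1.406)^(-2.461) = 0.4321.
C_{N,max} = 0.4321×2.17 = 0.938 kmol/m³.

0.938 kmol/m³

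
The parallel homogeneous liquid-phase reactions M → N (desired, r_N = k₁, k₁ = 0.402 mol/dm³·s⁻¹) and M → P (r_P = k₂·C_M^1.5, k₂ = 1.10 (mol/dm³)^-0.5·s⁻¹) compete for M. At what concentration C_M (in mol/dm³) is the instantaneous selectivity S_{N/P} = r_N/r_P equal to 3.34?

S_{N/P} = (k₁/k₂)·C_M^-1.5 ⇒ C_M = (S·k₂/k₁)^(1/(-1.5)).
= (3.34×1.10/0.402)^(-0.6667) = (9.139)^(-0.6667) = 0.229 mol/dm³.

0.229 mol/dm³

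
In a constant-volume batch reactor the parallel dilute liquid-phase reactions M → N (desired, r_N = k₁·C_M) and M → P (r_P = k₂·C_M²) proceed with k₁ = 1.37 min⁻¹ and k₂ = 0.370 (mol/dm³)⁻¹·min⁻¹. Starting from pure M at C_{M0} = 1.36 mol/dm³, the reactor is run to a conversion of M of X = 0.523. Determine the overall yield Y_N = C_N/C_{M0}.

C_M = C_{M0}(1−X) = 0.6487 mol/dm³.
Along a PFR/batch, dC_N/dC_M = −r_N/(r_N+r_P) = −k₁/(k₁+k₂·C_M).
Integrating from C_{M0} to C_M: C_N = (1.37/0.370)·ln[(1.37+0.370·1.36)/(1.37+0.370·0.649)] = 3.703·ln(1.873/1.610) = 0.5606 mol/dm³.
Y_N = C_N/C_{M0} = 0.5606/1.36 = 0.412.

0.412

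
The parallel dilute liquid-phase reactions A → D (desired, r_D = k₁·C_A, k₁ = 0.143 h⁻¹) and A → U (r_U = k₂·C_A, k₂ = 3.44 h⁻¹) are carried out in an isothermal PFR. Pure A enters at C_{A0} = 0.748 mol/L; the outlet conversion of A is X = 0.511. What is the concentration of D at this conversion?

0.0153 mol/L

C_A = C_{A0}(1−X) = 0.3658 mol/L.
Both paths are first order in A, so the instantaneous fraction to D is constant: dC_D/d(−C_A) = k₁/(k₁+k₂) = 0.03991.
C_D = 0.03991·(C_{A0}−C_A) = 0.03991×0.3822 = 0.0153 mol/L.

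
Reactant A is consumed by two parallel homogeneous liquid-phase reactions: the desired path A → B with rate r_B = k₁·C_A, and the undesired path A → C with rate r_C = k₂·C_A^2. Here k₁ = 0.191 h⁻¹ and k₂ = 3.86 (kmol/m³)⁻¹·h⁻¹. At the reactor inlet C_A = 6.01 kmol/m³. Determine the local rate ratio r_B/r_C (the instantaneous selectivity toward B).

0.00823

S_{B/C} = r_B/r_C = (k₁·C_A)/(k₂·C_A^2) = (k₁/k₂)·C_A⁻¹.
= (0.191×6.010) / (3.86×6.010^2) = 1.148/139.4 = 0.00823.
The undesired path is higher order in A, so low C_A (CSTR or dilute feed) favours B.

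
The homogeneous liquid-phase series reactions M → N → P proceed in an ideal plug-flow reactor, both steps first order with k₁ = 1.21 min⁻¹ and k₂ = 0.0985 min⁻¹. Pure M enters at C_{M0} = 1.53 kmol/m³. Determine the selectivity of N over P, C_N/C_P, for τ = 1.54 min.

For first-order series with pure M initially, C_N(τ) = k₁C_{M0}/(k₂−k₁)·(e^(−k₁τ) − e^(−k₂τ)).
e^(−k₁τ) = e^(−1.21×1.54) = e^(−1.863) = 0.1551; e^(−k₂τ) = e^(−0.1517) = 0.8593.
C_N = 1.21×1.53/(0.0985−1.21) × (0.1551−0.8593) = (-1.666)×(-0.7041) = 1.173 kmol/m³.
C_M = C_{M0}e^(−k₁τ) = 0.2374 kmol/m³, so C_P = C_{M0}−C_M−C_N = 0.1199 kmol/m³; C_N/C_P = 9.78.

9.78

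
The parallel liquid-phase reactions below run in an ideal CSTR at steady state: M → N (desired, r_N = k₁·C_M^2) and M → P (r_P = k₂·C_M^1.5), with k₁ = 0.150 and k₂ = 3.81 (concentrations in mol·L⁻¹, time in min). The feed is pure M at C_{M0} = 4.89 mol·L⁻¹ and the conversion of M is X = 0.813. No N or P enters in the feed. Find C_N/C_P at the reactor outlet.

0.0376

Exit C_M = C_{M0}(1−X) = 4.89×0.187 = 0.9144 mol·L⁻¹.
Rates in a CSTR are evaluated at the outlet concentration: r_N = 0.150×0.9144^2 = 0.1254, r_P = 3.81×0.9144^1.5 = 3.332.
Overall selectivity = C_N/C_P = r_Nτ/(r_Pτ) = r_N/r_P = 0.0376.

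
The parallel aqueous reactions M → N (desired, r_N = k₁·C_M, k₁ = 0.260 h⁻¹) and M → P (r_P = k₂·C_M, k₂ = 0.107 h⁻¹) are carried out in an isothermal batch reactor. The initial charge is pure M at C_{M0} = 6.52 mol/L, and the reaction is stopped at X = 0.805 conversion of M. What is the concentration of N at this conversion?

C_M = C_{M0}(1−X) = 1.271 mol/L.
Both paths are first order in M, so the instantaneous fraction to N is constant: dC_N/d(−C_M) = k₁/(k₁+k₂) = 0.7084.
C_N = 0.7084·(C_{M0}−C_M) = 0.7084×5.249 = 3.72 mol/L.

3.72 mol/L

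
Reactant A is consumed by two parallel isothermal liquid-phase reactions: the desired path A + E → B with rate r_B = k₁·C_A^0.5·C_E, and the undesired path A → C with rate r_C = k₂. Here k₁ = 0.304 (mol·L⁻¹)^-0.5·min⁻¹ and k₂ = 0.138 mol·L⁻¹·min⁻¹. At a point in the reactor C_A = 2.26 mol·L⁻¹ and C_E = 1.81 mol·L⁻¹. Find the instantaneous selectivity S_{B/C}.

S_{B/C} = r_B/r_C = (k₁·C_A^0.5·C_E)/(k₂) = (k₁/k₂)·C_A^0.5·C_E.
= (0.304×2.260^0.5×1.810) / (0.138) = 0.8272/0.1380 = 5.99.

5.99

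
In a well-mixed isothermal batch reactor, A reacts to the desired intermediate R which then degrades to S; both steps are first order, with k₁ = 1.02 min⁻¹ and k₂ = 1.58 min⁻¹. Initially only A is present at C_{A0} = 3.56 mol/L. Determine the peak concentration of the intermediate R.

Evaluating C_R at t_opt = ln(k₂/k₁)/(k₂−k₁) gives C_{R,max}/C_{A0} = (k₁/k₂)^[k₂/(k₂−k₁)].
= (1.02/1.58)^(1.58/(1.58−1.02)) = (0.6456)^(2.821) = 0.2909.
C_{R,max} = 0.2909×3.56 = 1.04 mol/L.

1.04 mol/L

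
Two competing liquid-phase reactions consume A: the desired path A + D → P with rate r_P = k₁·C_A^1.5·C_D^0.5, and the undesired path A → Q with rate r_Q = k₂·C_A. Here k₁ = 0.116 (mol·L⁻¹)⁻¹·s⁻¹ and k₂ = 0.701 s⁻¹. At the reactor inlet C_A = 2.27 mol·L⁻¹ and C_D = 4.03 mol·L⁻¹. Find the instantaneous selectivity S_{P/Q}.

S_{P/Q} = r_P/r_Q = (k₁·C_A^1.5·C_D^0.5)/(k₂·C_A) = (k₁/k₂)·C_A^0.5·C_D^0.5.
= (0.116×2.270^1.5×4.030^0.5) / (0.701×2.270) = 0.7964/1.591 = 0.501.
Since the desired path is higher order in A, keeping C_A high (PFR or concentrated feed) favours P.

0.501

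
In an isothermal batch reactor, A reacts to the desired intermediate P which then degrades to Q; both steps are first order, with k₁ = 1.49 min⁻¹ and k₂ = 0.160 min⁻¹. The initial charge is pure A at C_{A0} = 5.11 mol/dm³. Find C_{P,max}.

3.91 mol/dm³

For a first-order series the maximum intermediate yield is C_{P,max}/C_{A0} = (k₁/k₂)^[k₂/(k₂−k₁)].
= (1.49/0.160)^(0.160/(0.160−1.49)) = (9.312)^(-0.1203) = 0.7646.
C_{P,max} = 0.7646×5.11 = 3.91 mol/dm³.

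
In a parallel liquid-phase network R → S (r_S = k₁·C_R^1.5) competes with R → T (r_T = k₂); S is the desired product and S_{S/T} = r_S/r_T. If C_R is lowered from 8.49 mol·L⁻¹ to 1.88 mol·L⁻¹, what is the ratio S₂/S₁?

S_{S/T} = (k₁/k₂)·C_R^1.5, so S₂/S₁ = (C_{R,2}/C_{R,1})^1.5.
= (1.88/8.49)^1.5 = (0.2214)^1.5 = 0.104.

0.104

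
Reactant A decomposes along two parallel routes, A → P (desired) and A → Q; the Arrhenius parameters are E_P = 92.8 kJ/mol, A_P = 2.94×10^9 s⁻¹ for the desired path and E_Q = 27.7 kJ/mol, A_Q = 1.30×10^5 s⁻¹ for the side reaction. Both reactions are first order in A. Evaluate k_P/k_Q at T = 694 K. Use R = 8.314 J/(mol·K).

With equal orders, S_{P/Q} = k_P/k_Q = (A_P/A_Q)·exp[(E_Q−E_P)/(RT)].
(E_Q−E_P)/(RT) = (27.7−92.8)×10³/(8.314×694) = -65100/5770 = -11.28.
k_P/k_Q = (2.94×10^9/1.30×10^5)·exp(-11.28) = 22615 × 1.259×10^-5 = 0.285.
Since E_P > E_Q, raising the temperature improves selectivity toward P.

0.285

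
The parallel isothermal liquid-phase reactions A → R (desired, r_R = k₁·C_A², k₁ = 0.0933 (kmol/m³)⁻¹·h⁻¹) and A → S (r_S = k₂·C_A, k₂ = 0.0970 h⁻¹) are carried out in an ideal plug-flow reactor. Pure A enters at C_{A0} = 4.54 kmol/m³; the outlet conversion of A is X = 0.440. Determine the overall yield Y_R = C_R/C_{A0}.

0.339

C_A = C_{A0}(1−X) = 2.542 kmol/m³.
Along a PFR/batch, dC_S/dC_A = −r_S/(r_R+r_S) = −k₂/(k₂+k₁·C_A).
Integrating from C_{A0} to C_A: C_S = (0.0970/0.0933)·ln[(0.0970+0.0933·4.54)/(0.0970+0.0933·2.54)] = 1.040·ln(0.5206/0.3342) = 0.4608 kmol/m³.
Then C_R = (C_{A0}−C_A) − C_S = 1.998 − 0.4608 = 1.537 kmol/m³.
Y_R = C_R/C_{A0} = 1.537/4.54 = 0.339.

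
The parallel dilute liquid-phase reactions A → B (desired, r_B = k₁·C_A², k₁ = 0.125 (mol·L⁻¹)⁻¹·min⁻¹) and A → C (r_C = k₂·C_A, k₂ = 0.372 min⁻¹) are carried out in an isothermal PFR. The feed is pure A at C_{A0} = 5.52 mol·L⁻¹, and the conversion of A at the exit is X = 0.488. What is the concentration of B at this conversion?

1.56 mol·L⁻¹

C_A = C_{A0}(1−X) = 2.826 mol·L⁻¹.
Along a PFR/batch, dC_C/dC_A = −r_C/(r_B+r_C) = −k₂/(k₂+k₁·C_A).
Integrating from C_{A0} to C_A: C_C = (0.372/0.125)·ln[(0.372+0.125·5.52)/(0.372+0.125·2.83)] = 2.976·ln(1.062/0.7253) = 1.135 mol·L⁻¹.
Then C_B = (C_{A0}−C_A) − C_C = 2.694 − 1.135 = 1.559 mol·L⁻¹.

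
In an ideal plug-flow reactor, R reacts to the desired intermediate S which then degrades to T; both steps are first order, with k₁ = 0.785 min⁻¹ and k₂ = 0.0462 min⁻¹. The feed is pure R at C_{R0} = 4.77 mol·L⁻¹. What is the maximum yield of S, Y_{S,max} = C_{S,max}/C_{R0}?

For a first-order series the maximum intermediate yield is C_{S,max}/C_{R0} = (k₁/k₂)^[k₂/(k₂−k₁)].
= (0.785/0.0462)^(0.0462/(0.0462−0.785)) = (16.99)^(-0.06253) = 0.8377.

0.838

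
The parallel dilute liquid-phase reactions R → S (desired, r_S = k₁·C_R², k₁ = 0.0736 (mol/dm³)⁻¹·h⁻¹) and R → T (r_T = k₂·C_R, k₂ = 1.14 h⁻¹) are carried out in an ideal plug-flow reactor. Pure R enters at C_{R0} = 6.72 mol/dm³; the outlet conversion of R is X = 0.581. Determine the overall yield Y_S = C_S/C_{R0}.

0.135

C_R = C_{R0}(1−X) = 2.816 mol/dm³.
Along a PFR/batch, dC_T/dC_R = −r_T/(r_S+r_T) = −k₂/(k₂+k₁·C_R).
Integrating from C_{R0} to C_R: C_T = (1.14/0.0736)·ln[(1.14+0.0736·6.72)/(1.14+0.0736·2.82)] = 15.49·ln(1.635/1.347) = 2.995 mol/dm³.
Then C_S = (C_{R0}−C_R) − C_T = 3.904 − 2.995 = 0.9097 mol/dm³.
Y_S = C_S/C_{R0} = 0.9097/6.72 = 0.135.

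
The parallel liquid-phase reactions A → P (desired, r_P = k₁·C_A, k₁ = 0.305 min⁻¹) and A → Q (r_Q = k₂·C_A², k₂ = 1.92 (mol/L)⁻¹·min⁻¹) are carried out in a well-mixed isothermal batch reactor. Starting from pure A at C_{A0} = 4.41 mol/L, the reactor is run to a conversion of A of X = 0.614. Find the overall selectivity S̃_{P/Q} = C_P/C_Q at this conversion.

C_A = C_{A0}(1−X) = 1.702 mol/L.
Along a PFR/batch, dC_P/dC_A = −r_P/(r_P+r_Q) = −k₁/(k₁+k₂·C_A).
Integrating from C_{A0} to C_A: C_P = (0.305/1.92)·ln[(0.305+1.92·4.41)/(0.305+1.92·1.70)] = 0.1589·ln(8.772/3.573) = 0.1427 mol/L.
C_Q = (C_{A0}−C_A)−C_P = 2.565 mol/L; S̃_{P/Q} = 0.1427/2.565 = 0.0556.

0.0556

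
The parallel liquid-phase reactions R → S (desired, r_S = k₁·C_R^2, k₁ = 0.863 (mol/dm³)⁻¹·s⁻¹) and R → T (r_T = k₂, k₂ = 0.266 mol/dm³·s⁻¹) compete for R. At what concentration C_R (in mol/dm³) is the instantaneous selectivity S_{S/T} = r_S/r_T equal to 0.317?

S_{S/T} = (k₁/k₂)·C_R^2 ⇒ C_R = (S·k₂/k₁)^(0.5).
= (0.317×0.266/0.863)^(0.5) = (0.09771)^(0.5) = 0.313 mol/dm³.

0.313 mol/dm³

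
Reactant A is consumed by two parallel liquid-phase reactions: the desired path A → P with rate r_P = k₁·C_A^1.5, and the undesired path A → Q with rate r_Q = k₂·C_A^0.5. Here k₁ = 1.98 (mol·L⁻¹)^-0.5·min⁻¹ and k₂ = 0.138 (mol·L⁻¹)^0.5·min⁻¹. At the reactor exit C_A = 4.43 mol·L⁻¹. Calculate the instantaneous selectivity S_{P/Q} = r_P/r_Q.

63.6

S_{P/Q} = r_P/r_Q = (k₁·C_A^1.5)/(k₂·C_A^0.5) = (k₁/k₂)·C_A.
= (1.98×4.430^1.5) / (0.138×4.430^0.5) = 18.46/0.2905 = 63.6.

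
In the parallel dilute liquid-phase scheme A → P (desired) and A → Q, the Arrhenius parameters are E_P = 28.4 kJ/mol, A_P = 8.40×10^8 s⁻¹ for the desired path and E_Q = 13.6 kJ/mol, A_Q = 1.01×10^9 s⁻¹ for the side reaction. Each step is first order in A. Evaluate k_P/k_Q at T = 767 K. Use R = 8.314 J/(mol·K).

k_P/k_Q = (A_P/A_Q)·exp[−(E_P−E_Q)/(RT)] = (A_P/A_Q)·exp[(E_Q−E_P)/(RT)].
(E_Q−E_P)/(RT) = (13.6−28.4)×10³/(8.314×767) = -14800/6377 = -2.321.
k_P/k_Q = (8.40×10^8/1.01×10^9)·exp(-2.321) = 0.8317 × 0.09819 = 0.0817.

0.0817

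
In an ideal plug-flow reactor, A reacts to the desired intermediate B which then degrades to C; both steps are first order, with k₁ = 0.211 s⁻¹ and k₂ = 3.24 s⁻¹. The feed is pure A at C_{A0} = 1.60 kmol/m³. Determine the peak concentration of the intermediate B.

0.0861 kmol/m³

Evaluating C_B at τ_opt = ln(k₂/k₁)/(k₂−k₁) gives C_{B,max}/C_{A0} = (k₁/k₂)^[k₂/(k₂−k₁)].
= (0.211/3.24)^(3.24/(3.24−0.211)) = (0.06512)^(1.070) = 0.05384.
C_{B,max} = 0.05384×1.60 = 0.0861 kmol/m³.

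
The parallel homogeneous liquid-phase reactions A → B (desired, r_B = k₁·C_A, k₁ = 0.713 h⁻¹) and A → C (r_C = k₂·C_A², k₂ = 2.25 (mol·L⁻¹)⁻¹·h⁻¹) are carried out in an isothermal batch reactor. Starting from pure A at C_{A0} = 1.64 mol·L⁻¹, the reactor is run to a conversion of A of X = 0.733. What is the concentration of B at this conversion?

0.302 mol·L⁻¹

C_A = C_{A0}(1−X) = 0.4379 mol·L⁻¹.
Along a PFR/batch, dC_B/dC_A = −r_B/(r_B+r_C) = −k₁/(k₁+k₂·C_A).
Integrating from C_{A0} to C_A: C_B = (0.713/2.25)·ln[(0.713+2.25·1.64)/(0.713+2.25·0.438)] = 0.3169·ln(4.403/1.698) = 0.3019 mol·L⁻¹.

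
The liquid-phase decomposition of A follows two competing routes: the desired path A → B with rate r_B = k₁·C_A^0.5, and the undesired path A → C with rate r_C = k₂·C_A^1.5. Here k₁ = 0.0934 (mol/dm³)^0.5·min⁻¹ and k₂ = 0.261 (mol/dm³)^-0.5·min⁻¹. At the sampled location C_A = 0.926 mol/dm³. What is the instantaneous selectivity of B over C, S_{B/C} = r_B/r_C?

0.386

S_{B/C} = r_B/r_C = (k₁·C_A^0.5)/(k₂·C_A^1.5) = (k₁/k₂)·C_A⁻¹.
= (0.0934×0.9260^0.5) / (0.261×0.9260^1.5) = 0.08988/0.2326 = 0.386.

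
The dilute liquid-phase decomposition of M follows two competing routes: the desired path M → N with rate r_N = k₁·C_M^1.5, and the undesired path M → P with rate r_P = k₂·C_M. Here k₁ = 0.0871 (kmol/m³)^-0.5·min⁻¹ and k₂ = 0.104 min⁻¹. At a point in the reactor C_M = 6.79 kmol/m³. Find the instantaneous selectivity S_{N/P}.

2.18

S_{N/P} = r_N/r_P = (k₁·C_M^1.5)/(k₂·C_M) = (k₁/k₂)·C_M^0.5.
= (0.0871×6.790^1.5) / (0.104×6.790) = 1.541/0.7062 = 2.18.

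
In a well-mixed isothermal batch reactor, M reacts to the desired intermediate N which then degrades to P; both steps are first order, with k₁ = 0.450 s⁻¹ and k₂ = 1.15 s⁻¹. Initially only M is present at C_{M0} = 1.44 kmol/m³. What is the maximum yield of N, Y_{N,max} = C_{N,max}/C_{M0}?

0.214

At the optimum, C_{N,max}/C_{M0} = (k₁/k₂)^[k₂/(k₂−k₁)].
= (0.450/1.15)^(1.15/(1.15−0.450)) = (0.3913)^(1.643) = 0.2141.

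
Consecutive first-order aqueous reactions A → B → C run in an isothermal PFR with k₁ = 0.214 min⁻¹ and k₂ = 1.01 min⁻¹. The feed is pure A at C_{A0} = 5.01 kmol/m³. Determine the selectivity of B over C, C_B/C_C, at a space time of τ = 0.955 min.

The intermediate concentration in a first-order A→B→C sequence is C_B = k₁C_{A0}(e^(−k₁τ) − e^(−k₂τ))/(k₂−k₁).
e^(−k₁τ) = e^(−0.214×0.955) = e^(−0.2044) = 0.8152; e^(−k₂τ) = e^(−0.9646) = 0.3812.
C_B = 0.214×5.01/(1.01−0.214) × (0.8152−0.3812) = 1.347×0.4340 = 0.5846 kmol/m³.
C_A = C_{A0}e^(−k₁τ) = 4.084 kmol/m³, so C_C = C_{A0}−C_A−C_B = 0.3415 kmol/m³; C_B/C_C = 1.71.

1.71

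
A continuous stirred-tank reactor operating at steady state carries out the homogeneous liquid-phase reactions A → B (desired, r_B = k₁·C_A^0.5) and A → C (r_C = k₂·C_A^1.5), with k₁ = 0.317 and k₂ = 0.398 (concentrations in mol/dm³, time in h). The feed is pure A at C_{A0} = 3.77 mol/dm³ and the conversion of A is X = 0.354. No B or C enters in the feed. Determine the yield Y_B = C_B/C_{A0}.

Exit C_A = C_{A0}(1−X) = 3.77×0.646 = 2.435 mol/dm³.
In a CSTR the entire volume is at exit conditions, so r_B = 0.317×2.435^0.5 = 0.4947 and r_C = 0.398×2.435^1.5 = 1.513.
Fraction of consumed A going to B: r_B/(r_B+r_C) = 0.2464.
C_B = 0.2464·C_{A0}·X = 0.2464×3.77×0.354 = 0.329 mol/dm³; Y_B = C_B/C_{A0} = 0.0872.

0.0872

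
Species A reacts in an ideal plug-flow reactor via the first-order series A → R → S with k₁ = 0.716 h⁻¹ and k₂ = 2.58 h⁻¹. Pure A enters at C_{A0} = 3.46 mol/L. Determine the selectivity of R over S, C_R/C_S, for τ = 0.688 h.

0.773

For first-order series with pure A initially, C_R(τ) = k₁C_{A0}/(k₂−k₁)·(e^(−k₁τ) − e^(−k₂τ)).
e^(−k₁τ) = e^(−0.716×0.688) = e^(−0.4926) = 0.6110; e^(−k₂τ) = e^(−1.775) = 0.1695.
C_R = 0.716×3.46/(2.58−0.716) × (0.6110−0.1695) = 1.329×0.4416 = 0.5869 mol/L.
C_A = C_{A0}e^(−k₁τ) = 2.114 mol/L, so C_S = C_{A0}−C_A−C_R = 0.7590 mol/L; C_R/C_S = 0.773.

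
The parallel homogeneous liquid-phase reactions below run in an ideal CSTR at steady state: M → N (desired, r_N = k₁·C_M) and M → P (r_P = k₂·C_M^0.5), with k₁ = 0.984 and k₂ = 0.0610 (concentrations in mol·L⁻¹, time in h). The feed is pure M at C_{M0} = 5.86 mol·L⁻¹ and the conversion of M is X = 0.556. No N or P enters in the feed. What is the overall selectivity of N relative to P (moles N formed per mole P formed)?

Exit C_M = C_{M0}(1−X) = 5.86×0.444 = 2.602 mol·L⁻¹.
A CSTR operates uniformly at the exit composition, giving r_N = 2.560 and r_P = 0.09839 (each k·C_M^n at C_M = 2.602).
Overall selectivity = C_N/C_P = r_Nτ/(r_Pτ) = r_N/r_P = 26.0.

26.0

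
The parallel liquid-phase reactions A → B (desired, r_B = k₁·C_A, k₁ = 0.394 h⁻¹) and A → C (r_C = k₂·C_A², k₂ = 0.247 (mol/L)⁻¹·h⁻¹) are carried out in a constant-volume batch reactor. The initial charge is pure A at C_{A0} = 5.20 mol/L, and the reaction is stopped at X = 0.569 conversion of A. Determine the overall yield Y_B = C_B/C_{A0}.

C_A = C_{A0}(1−X) = 2.241 mol/L.
Along a PFR/batch, dC_B/dC_A = −r_B/(r_B+r_C) = −k₁/(k₁+k₂·C_A).
Integrating from C_{A0} to C_A: C_B = (0.394/0.247)·ln[(0.394+0.247·5.20)/(0.394+0.247·2.24)] = 1.595·ln(1.678/0.9476) = 0.9119 mol/L.
Y_B = C_B/C_{A0} = 0.9119/5.20 = 0.175.

0.175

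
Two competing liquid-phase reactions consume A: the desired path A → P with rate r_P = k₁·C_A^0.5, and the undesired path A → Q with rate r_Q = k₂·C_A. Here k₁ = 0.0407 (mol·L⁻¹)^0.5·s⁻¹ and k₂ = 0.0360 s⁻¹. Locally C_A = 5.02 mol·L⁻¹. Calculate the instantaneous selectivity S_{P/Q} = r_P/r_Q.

0.505

S_{P/Q} = r_P/r_Q = (k₁·C_A^0.5)/(k₂·C_A) = (k₁/k₂)·C_A^-0.5.
= (0.0407×5.020^0.5) / (0.0360×5.020) = 0.09119/0.1807 = 0.505.
The undesired path is higher order in A, so low C_A (CSTR or dilute feed) favours P.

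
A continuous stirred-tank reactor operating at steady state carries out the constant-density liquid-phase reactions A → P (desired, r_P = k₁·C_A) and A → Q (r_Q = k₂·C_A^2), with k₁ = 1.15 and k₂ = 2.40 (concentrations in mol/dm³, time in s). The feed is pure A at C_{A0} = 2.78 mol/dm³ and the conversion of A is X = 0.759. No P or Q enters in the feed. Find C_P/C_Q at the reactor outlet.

0.715

Exit C_A = C_{A0}(1−X) = 2.78×0.241 = 0.6700 mol/dm³.
Rates in a CSTR are evaluated at the outlet concentration: r_P = 1.15×0.6700 = 0.7705, r_Q = 2.40×0.6700^2 = 1.077.
Overall selectivity = C_P/C_Q = r_Pτ/(r_Qτ) = r_P/r_Q = 0.715.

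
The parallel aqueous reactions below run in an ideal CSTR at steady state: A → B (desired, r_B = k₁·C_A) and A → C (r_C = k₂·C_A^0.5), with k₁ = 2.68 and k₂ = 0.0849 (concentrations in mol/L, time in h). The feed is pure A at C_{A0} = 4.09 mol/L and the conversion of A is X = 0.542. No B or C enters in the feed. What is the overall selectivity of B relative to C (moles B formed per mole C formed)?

43.2

Exit C_A = C_{A0}(1−X) = 4.09×0.458 = 1.873 mol/L.
Rates in a CSTR are evaluated at the outlet concentration: r_B = 2.68×1.873 = 5.020, r_C = 0.0849×1.873^0.5 = 0.1162.
Overall selectivity = C_B/C_C = r_Bτ/(r_Cτ) = r_B/r_C = 43.2.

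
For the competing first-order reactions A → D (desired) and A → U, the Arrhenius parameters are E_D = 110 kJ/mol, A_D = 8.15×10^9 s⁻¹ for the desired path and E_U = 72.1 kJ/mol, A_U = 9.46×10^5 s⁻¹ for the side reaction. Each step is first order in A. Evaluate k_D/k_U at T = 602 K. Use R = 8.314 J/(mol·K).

Since both paths have the same order in A, the concentration cancels and S_{D/U} = k_D/k_U = (A_D/A_U)·exp[(E_U−E_D)/(RT)].
(E_U−E_D)/(RT) = (72.1−110)×10³/(8.314×602) = -37900/5005 = -7.572.
k_D/k_U = (8.15×10^9/9.46×10^5)·exp(-7.572) = 8615 × 5.145×10^-4 = 4.43.

4.43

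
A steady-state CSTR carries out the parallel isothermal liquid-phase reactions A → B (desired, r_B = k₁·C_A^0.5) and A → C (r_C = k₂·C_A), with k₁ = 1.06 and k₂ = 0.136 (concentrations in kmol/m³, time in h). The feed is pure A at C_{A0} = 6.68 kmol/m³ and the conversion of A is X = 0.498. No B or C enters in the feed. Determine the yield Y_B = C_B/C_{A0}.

0.403

Exit C_A = C_{A0}(1−X) = 6.68×0.502 = 3.353 kmol/m³.
A CSTR operates uniformly at the exit composition, giving r_B = 1.941 and r_C = 0.4561 (each k·C_A^n at C_A = 3.353).
Fraction of consumed A going to B: r_B/(r_B+r_C) = 0.8098.
C_B = 0.8098·C_{A0}·X = 0.8098×6.68×0.498 = 2.69 kmol/m³; Y_B = C_B/C_{A0} = 0.403.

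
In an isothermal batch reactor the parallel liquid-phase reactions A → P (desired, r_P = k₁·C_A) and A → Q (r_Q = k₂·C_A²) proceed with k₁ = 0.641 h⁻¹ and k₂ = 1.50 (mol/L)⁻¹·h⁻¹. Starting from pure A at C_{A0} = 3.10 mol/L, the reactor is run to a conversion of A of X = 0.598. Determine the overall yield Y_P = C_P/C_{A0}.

0.103

C_A = C_{A0}(1−X) = 1.246 mol/L.
Along a PFR/batch, dC_P/dC_A = −r_P/(r_P+r_Q) = −k₁/(k₁+k₂·C_A).
Integrating from C_{A0} to C_A: C_P = (0.641/1.50)·ln[(0.641+1.50·3.10)/(0.641+1.50·1.25)] = 0.4273·ln(5.291/2.510) = 0.3186 mol/L.
Y_P = C_P/C_{A0} = 0.3186/3.10 = 0.103.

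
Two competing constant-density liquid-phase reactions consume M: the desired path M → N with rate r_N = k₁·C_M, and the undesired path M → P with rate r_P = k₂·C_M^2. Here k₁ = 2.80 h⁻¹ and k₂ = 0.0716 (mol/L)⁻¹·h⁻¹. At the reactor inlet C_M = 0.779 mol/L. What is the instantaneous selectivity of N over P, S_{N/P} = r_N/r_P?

50.2

S_{N/P} = r_N/r_P = (k₁·C_M)/(k₂·C_M^2) = (k₁/k₂)·C_M⁻¹.
= (2.80×0.7790) / (0.0716×0.7790^2) = 2.181/0.04345 = 50.2.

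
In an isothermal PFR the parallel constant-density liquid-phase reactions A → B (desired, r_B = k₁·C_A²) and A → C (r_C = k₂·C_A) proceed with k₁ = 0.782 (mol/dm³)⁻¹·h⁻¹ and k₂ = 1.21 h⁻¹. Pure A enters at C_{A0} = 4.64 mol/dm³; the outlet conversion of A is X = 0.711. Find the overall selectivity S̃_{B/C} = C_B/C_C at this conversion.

C_A = C_{A0}(1−X) = 1.341 mol/dm³.
Along a PFR/batch, dC_C/dC_A = −r_C/(r_B+r_C) = −k₂/(k₂+k₁·C_A).
Integrating from C_{A0} to C_A: C_C = (1.21/0.782)·ln[(1.21+0.782·4.64)/(1.21+0.782·1.34)] = 1.547·ln(4.838/2.259) = 1.179 mol/dm³.
Then C_B = (C_{A0}−C_A) − C_C = 3.299 − 1.179 = 2.120 mol/dm³.
S̃_{B/C} = C_B/C_C = 2.120/1.179 = 1.80.

1.80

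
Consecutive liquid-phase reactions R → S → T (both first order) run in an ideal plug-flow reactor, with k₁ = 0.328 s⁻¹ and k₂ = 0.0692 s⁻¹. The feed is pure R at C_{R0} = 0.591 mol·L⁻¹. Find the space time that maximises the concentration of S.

6.01 s

Setting dC_S/dτ = 0 gives τ_opt = ln(k₂/k₁)/(k₂−k₁).
= ln(0.0692/0.328)/(0.0692−0.328) = ln(0.2110)/-0.2588 = -1.556/-0.2588 = 6.01 s.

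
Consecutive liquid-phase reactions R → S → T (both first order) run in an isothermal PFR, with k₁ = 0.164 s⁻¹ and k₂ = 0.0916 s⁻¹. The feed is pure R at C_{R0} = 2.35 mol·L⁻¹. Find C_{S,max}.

Evaluating C_S at τ_opt = ln(k₂/k₁)/(k₂−k₁) gives C_{S,max}/C_{R0} = (k₁/k₂)^[k₂/(k₂−k₁)].
= (0.164/0.0916)^(0.0916/(0.0916−0.164)) = (1.790)^(-1.265) = 0.4786.
C_{S,max} = 0.4786×2.35 = 1.12 mol·L⁻¹.

1.12 mol·L⁻¹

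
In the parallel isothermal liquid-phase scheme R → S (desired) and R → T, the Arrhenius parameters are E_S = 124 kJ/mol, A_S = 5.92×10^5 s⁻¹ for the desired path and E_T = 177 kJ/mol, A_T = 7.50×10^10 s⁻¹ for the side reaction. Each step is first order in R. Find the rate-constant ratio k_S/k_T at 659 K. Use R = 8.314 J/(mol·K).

Since both paths have the same order in R, the concentration cancels and S_{S/T} = k_S/k_T = (A_S/A_T)·exp[(E_T−E_S)/(RT)].
(E_T−E_S)/(RT) = (177−124)×10³/(8.314×659) = 53000/5479 = 9.673.
k_S/k_T = (5.92×10^5/7.50×10^10)·exp(9.673) = 7.893×10^-6 × 15890 = 0.125.
Since E_S < E_T, lowering the temperature improves selectivity toward S.

0.125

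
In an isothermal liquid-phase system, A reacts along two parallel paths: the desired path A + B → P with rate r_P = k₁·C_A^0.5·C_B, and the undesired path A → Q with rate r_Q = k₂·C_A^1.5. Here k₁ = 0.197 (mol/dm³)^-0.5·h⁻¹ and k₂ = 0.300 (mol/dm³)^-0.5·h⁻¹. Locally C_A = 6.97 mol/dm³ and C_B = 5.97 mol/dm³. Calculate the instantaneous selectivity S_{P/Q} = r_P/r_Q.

S_{P/Q} = r_P/r_Q = (k₁·C_A^0.5·C_B)/(k₂·C_A^1.5) = (k₁/k₂)·C_A⁻¹·C_B.
= (0.197×6.970^0.5×5.970) / (0.300×6.970^1.5) = 3.105/5.520 = 0.562.

0.562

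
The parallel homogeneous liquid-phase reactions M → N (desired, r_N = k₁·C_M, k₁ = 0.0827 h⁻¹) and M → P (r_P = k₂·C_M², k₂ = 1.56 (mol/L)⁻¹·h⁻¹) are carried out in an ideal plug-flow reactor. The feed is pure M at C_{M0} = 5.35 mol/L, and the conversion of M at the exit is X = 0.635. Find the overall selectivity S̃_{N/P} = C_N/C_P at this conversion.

C_M = C_{M0}(1−X) = 1.953 mol/L.
Along a PFR/batch, dC_N/dC_M = −r_N/(r_N+r_P) = −k₁/(k₁+k₂·C_M).
Integrating from C_{M0} to C_M: C_N = (0.0827/1.56)·ln[(0.0827+1.56·5.35)/(0.0827+1.56·1.95)] = 0.05301·ln(8.429/3.129) = 0.05253 mol/L.
C_P = (C_{M0}−C_M)−C_N = 3.345 mol/L; S̃_{N/P} = 0.05253/3.345 = 0.0157.

0.0157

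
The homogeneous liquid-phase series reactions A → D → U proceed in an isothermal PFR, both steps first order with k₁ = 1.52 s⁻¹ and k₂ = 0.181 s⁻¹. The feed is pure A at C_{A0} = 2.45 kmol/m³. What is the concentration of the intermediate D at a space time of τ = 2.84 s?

Solving the coupled first-order balances gives C_D(τ) = [k₁/(k₂−k₁)]·C_{A0}·(e^(−k₁τ) − e^(−k₂τ)).
e^(−k₁τ) = e^(−1.52×2.84) = e^(−4.317) = 0.01334; e^(−k₂τ) = e^(−0.5140) = 0.5981.
C_D = 1.52×2.45/(0.181−1.52) × (0.01334−0.5981) = (-2.781)×(-0.5847) = 1.626 kmol/m³.

1.63 kmol/m³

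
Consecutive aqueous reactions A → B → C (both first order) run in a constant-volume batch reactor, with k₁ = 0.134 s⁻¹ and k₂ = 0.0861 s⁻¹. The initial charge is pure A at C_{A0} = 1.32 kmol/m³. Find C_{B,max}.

For a first-order series the maximum intermediate yield is C_{B,max}/C_{A0} = (k₁/k₂)^[k₂/(k₂−k₁)].
= (0.134/0.0861)^(0.0861/(0.0861−0.134)) = (1.556)^(-1.797) = 0.4515.
C_{B,max} = 0.4515×1.32 = 0.596 kmol/m³.

0.596 kmol/m³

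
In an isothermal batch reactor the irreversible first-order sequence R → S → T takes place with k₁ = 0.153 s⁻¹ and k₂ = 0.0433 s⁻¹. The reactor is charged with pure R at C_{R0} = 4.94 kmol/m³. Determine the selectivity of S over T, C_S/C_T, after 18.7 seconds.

The intermediate concentration in a first-order A→B→C sequence is C_S = k₁C_{R0}(e^(−k₁t) − e^(−k₂t))/(k₂−k₁).
e^(−k₁t) = e^(−0.153×18.7) = e^(−2.861) = 0.05721; e^(−k₂t) = e^(−0.8097) = 0.4450.
C_S = 0.153×4.94/(0.0433−0.153) × (0.05721−0.4450) = (-6.890)×(-0.3878) = 2.672 kmol/m³.
C_R = C_{R0}e^(−k₁t) = 0.2826 kmol/m³, so C_T = C_{R0}−C_R−C_S = 1.986 kmol/m³; C_S/C_T = 1.35.

1.35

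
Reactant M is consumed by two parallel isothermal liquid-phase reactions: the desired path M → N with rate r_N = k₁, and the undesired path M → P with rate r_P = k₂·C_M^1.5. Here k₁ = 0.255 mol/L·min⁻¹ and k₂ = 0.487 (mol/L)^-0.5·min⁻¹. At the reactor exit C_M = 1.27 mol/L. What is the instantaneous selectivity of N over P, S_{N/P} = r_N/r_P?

0.366

S_{N/P} = r_N/r_P = (k₁)/(k₂·C_M^1.5) = (k₁/k₂)·C_M^-1.5.
= (0.255) / (0.487×1.270^1.5) = 0.2550/0.6970 = 0.366.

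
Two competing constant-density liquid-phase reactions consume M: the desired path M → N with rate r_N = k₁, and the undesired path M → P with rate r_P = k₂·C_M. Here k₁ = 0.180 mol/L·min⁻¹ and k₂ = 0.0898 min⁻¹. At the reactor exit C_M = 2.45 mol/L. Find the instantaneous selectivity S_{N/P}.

S_{N/P} = r_N/r_P = (k₁)/(k₂·C_M) = (k₁/k₂)·C_M⁻¹.
= (0.180) / (0.0898×2.450) = 0.1800/0.2200 = 0.818.

0.818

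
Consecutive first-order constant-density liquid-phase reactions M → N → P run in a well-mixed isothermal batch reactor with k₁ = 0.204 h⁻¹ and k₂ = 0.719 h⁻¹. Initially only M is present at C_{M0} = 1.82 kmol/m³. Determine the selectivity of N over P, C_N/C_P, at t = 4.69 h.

0.290

The intermediate concentration in a first-order A→B→C sequence is C_N = k₁C_{M0}(e^(−k₁t) − e^(−k₂t))/(k₂−k₁).
e^(−k₁t) = e^(−0.204×4.69) = e^(−0.9568) = 0.3841; e^(−k₂t) = e^(−3.372) = 0.03432.
C_N = 0.204×1.82/(0.719−0.204) × (0.3841−0.03432) = 0.7209×0.3498 = 0.2522 kmol/m³.
C_M = C_{M0}e^(−k₁t) = 0.6991 kmol/m³, so C_P = C_{M0}−C_M−C_N = 0.8687 kmol/m³; C_N/C_P = 0.290.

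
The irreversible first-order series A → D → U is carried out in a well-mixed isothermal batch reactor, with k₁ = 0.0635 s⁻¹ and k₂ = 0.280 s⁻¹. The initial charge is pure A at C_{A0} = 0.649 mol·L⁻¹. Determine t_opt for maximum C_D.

For first-order series the maximum of C_D occurs at t_opt = ln(k₂/k₁)/(k₂−k₁).
= ln(0.280/0.0635)/(0.280−0.0635) = ln(4.409)/0.2165 = 1.484/0.2165 = 6.85 s.

6.85 s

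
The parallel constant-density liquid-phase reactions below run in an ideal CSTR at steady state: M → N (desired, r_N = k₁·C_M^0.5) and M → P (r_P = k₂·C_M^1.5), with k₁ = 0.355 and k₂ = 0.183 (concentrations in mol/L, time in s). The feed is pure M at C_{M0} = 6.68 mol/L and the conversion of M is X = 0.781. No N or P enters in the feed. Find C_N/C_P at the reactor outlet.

Exit C_M = C_{M0}(1−X) = 6.68×0.219 = 1.463 mol/L.
In a CSTR the entire volume is at exit conditions, so r_N = 0.355×1.463^0.5 = 0.4294 and r_P = 0.183×1.463^1.5 = 0.3238.
Overall selectivity = C_N/C_P = r_Nτ/(r_Pτ) = r_N/r_P = 1.33.

1.33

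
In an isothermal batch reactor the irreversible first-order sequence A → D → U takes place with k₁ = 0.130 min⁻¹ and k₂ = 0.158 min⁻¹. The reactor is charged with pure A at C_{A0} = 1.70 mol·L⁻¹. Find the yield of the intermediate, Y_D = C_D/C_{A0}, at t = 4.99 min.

Solving the coupled first-order balances gives C_D(t) = [k₁/(k₂−k₁)]·C_{A0}·(e^(−k₁t) − e^(−k₂t)).
e^(−k₁t) = e^(−0.130×4.99) = e^(−0.6487) = 0.5227; e^(−k₂t) = e^(−0.7884) = 0.4546.
C_D = 0.130×1.70/(0.158−0.130) × (0.5227−0.4546) = 7.893×0.06816 = 0.5380 mol·L⁻¹.
Y_D = C_D/C_{A0} = 0.5380/1.70 = 0.316.

0.316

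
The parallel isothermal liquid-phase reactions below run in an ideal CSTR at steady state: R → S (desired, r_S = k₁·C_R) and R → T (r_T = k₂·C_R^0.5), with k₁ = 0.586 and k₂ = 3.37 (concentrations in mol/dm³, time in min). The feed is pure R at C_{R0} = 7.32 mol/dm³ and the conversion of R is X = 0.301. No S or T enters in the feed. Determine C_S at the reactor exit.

Exit C_R = C_{R0}(1−X) = 7.32×0.699 = 5.117 mol/dm³.
In a CSTR the entire volume is at exit conditions, so r_S = 0.586×5.117 = 2.998 and r_T = 3.37×5.117^0.5 = 7.623.
Fraction of consumed R going to S: r_S/(r_S+r_T) = 0.2823.
C_S = 0.2823·C_{R0}·X = 0.2823×7.32×0.301 = 0.622 mol/dm³.

0.622 mol/dm³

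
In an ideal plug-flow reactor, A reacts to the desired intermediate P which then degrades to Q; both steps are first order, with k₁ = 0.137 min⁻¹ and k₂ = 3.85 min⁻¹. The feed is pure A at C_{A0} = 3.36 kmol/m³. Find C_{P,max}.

At the optimum, C_{P,max}/C_{A0} = (k₁/k₂)^[k₂/(k₂−k₁)].
= (0.137/3.85)^(3.85/(3.85−0.137)) = (0.03558)^(1.037) = 0.03146.
C_{P,max} = 0.03146×3.36 = 0.106 kmol/m³.

0.106 kmol/m³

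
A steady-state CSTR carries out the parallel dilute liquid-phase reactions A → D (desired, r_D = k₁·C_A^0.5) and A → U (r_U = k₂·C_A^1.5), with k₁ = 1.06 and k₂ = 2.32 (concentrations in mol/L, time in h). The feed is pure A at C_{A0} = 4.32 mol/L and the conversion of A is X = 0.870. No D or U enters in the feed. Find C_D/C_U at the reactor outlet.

Exit C_A = C_{A0}(1−X) = 4.32×0.130 = 0.5616 mol/L.
In a CSTR the entire volume is at exit conditions, so r_D = 1.06×0.5616^0.5 = 0.7944 and r_U = 2.32×0.5616^1.5 = 0.9764.
Overall selectivity = C_D/C_U = r_Dτ/(r_Uτ) = r_D/r_U = 0.814.

0.814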